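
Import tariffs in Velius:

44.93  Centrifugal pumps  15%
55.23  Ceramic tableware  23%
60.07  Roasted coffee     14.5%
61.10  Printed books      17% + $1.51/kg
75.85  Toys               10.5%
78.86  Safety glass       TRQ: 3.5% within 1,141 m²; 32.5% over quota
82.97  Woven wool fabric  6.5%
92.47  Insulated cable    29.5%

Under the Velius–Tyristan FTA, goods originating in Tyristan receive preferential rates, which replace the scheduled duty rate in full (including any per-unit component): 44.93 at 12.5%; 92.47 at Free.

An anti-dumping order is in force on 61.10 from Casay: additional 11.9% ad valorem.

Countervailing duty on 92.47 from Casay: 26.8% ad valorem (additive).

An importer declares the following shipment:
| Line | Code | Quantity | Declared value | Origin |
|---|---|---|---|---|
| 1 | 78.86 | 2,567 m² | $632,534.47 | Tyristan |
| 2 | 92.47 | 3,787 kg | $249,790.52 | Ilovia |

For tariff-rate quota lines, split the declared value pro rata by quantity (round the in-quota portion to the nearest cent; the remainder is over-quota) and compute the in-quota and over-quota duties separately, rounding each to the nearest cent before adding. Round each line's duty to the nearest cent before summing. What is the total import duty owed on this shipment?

Line 1 (78.86, Tyristan, 2,567 m², $632,534.47):
Code 78.86 is under a tariff-rate quota (threshold 1,141 m²). In-quota: 1,141 m² at 3.5%; over-quota: 1,426 m² at 32.5%.
Pro-rata value split: in-quota = $632,534.47 × 1,141/2,567 = $281,153.81; over-quota = $632,534.47 − $281,153.81 = $351,380.66.
In-quota duty = $281,153.81 × 3.5% = $9,840.38. Over-quota duty = $351,380.66 × 32.5% = $114,198.71.
Line duty = $9,840.38 + $114,198.71 = $124,039.09.
Line 2 (92.47, Ilovia, 3,787 kg, $249,790.52):
Base rate for 92.47 is 29.5%.
92.47 has an FTA preferential rate, but origin Ilovia is not Tyristan; base rate stands.
The additional-duty order on 92.47 targets Casay, not Ilovia; it does not apply.
Duty = $249,790.52 × 29.5% = $73,688.20.
Total = $124,039.09 + $73,688.20 = $197,727.29.

$197,727.29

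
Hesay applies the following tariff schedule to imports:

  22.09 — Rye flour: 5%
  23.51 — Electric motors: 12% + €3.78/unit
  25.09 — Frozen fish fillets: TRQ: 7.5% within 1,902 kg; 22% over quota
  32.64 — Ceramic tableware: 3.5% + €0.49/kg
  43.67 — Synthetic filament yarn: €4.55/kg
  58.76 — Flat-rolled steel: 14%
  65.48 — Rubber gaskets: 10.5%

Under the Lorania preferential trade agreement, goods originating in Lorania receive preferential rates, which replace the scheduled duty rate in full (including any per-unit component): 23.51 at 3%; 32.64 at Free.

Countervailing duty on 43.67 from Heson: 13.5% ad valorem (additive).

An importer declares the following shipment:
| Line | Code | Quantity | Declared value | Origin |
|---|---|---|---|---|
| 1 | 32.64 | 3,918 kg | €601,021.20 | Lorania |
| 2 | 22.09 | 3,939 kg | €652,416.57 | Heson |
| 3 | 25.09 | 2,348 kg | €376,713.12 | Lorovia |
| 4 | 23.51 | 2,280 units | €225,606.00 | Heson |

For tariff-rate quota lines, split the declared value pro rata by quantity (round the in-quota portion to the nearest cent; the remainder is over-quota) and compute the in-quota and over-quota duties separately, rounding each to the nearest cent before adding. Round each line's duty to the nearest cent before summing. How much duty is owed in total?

€106,941.09

Line 1 (32.64, Lorania, 3,918 kg, €601,021.20):
Base rate for 32.64 is 3.5% + €0.49/kg.
Origin Lorania qualifies under the Hesay–Lorania agreement and 32.64 is covered: preferential rate Free applies instead.
Duty = €601,021.20 × 0% = €0.00.
Line 2 (22.09, Heson, 3,939 kg, €652,416.57):
Base rate for 22.09 is 5%.
Duty = €652,416.57 × 5% = €32,620.83.
Line 3 (25.09, Lorovia, 2,348 kg, €376,713.12):
Code 25.09 is under a tariff-rate quota (threshold 1,902 kg). In-quota: 1,902 kg at 7.5%; over-quota: 446 kg at 22%.
Pro-rata value split: in-quota = €376,713.12 × 1,902/2,348 = €305,156.88; over-quota = €376,713.12 − €305,156.88 = €71,556.24.
In-quota duty = €305,156.88 × 7.5% = €22,886.77. Over-quota duty = €71,556.24 × 22% = €15,742.37.
Line duty = €22,886.77 + €15,742.37 = €38,629.14.
Line 4 (23.51, Heson, 2,280 units, €225,606.00):
Base rate for 23.51 is 12% + €3.78/unit.
23.51 has an FTA preferential rate, but origin Heson is not Lorania; base rate stands.
Duty = €225,606.00 × 12% + 2,280 × €3.78 = €35,691.12.
Total = €0.00 + €32,620.83 + €38,629.14 + €35,691.12 = €106,941.09.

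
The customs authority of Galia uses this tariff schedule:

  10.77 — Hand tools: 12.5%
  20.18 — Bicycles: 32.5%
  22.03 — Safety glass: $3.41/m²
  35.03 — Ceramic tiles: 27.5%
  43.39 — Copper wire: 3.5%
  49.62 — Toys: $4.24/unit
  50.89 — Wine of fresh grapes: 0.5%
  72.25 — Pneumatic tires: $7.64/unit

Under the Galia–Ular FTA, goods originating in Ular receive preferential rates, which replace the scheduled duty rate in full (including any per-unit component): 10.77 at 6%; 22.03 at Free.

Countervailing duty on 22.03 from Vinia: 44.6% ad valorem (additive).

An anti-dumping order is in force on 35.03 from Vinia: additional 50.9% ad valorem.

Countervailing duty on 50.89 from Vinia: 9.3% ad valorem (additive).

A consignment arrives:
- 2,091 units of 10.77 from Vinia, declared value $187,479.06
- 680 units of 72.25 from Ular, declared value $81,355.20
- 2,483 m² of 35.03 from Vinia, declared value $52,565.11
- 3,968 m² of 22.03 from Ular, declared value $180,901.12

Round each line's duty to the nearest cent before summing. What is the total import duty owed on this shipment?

$69,841.13

Line 1 (10.77, Vinia, 2,091 units, $187,479.06):
Base rate for 10.77 is 12.5%.
10.77 has an FTA preferential rate, but origin Vinia is not Ular; base rate stands.
Duty = $187,479.06 × 12.5% = $23,434.88.
Line 2 (72.25, Ular, 680 units, $81,355.20):
Base rate for 72.25 is $7.64/unit.
Origin Ular is the FTA partner but 72.25 is not on the preference list; base rate stands.
Duty = 680 × $7.64 = $5,195.20.
Line 3 (35.03, Vinia, 2,483 m², $52,565.11):
Base rate for 35.03 is 27.5%.
Additional duty on 35.03 from Vinia: +50.9%. Applied ad valorem rate: 27.5% + 50.9% = 78.4%.
Duty = $52,565.11 × 78.4% = $41,211.05.
Line 4 (22.03, Ular, 3,968 m², $180,901.12):
Base rate for 22.03 is $3.41/m².
Origin Ular qualifies under the Galia–Ular agreement and 22.03 is covered: preferential rate Free applies instead.
The additional-duty order on 22.03 targets Vinia, not Ular; it does not apply.
Duty = $180,901.12 × 0% = $0.00.
Total = $23,434.88 + $5,195.20 + $41,211.05 + $0.00 = $69,841.13.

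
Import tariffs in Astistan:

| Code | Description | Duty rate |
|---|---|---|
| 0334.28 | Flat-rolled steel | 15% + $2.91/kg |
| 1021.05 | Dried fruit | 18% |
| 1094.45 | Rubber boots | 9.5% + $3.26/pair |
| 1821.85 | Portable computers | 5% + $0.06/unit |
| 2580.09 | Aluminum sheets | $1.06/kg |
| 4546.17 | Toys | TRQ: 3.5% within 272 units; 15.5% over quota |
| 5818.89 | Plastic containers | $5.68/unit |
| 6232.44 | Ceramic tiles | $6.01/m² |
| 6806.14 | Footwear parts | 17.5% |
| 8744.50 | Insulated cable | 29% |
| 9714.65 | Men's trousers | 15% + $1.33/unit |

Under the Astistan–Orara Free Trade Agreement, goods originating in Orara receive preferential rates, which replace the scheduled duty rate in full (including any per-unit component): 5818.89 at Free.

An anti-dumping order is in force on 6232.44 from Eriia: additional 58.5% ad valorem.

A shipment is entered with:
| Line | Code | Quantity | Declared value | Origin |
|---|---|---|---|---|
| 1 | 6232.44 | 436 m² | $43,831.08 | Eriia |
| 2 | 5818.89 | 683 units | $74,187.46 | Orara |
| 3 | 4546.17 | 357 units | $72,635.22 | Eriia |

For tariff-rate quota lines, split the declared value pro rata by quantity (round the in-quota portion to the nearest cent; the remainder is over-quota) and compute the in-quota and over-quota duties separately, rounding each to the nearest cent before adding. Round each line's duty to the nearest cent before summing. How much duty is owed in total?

$32,879.07

Line 1 (6232.44, Eriia, 436 m², $43,831.08):
Base rate for 6232.44 is $6.01/m².
Additional duty on 6232.44 from Eriia: +58.5% ad valorem. Applied ad valorem rate = 58.5%.
Duty = $43,831.08 × 58.5% + 436 × $6.01 = $28,261.54.
Line 2 (5818.89, Orara, 683 units, $74,187.46):
Base rate for 5818.89 is $5.68/unit.
Origin Orara qualifies under the Astistan–Orara agreement and 5818.89 is covered: preferential rate Free applies instead.
Duty = $74,187.46 × 0% = $0.00.
Line 3 (4546.17, Eriia, 357 units, $72,635.22):
Code 4546.17 is under a tariff-rate quota (threshold 272 units). In-quota: 272 units at 3.5%; over-quota: 85 units at 15.5%.
Pro-rata value split: in-quota = $72,635.22 × 272/357 = $55,341.12; over-quota = $72,635.22 − $55,341.12 = $17,294.10.
In-quota duty = $55,341.12 × 3.5% = $1,936.94. Over-quota duty = $17,294.10 × 15.5% = $2,680.59.
Line duty = $1,936.94 + $2,680.59 = $4,617.53.
Total = $28,261.54 + $0.00 + $4,617.53 = $32,879.07.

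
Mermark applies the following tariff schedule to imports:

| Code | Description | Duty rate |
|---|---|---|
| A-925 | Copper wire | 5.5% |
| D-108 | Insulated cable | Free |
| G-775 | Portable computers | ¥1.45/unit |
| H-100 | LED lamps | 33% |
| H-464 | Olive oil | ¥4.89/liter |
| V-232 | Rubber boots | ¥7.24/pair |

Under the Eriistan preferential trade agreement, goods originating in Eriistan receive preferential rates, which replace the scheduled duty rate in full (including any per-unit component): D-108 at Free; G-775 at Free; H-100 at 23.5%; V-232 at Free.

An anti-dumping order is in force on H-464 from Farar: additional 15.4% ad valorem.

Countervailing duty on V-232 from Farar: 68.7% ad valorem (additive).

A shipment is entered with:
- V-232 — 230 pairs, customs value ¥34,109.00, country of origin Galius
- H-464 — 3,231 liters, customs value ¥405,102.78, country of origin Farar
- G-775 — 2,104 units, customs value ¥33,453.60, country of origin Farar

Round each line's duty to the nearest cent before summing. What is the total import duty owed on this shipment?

¥82,901.42

Line 1 (V-232, Galius, 230 pairs, ¥34,109.00):
Base rate for V-232 is ¥7.24/pair.
V-232 has an FTA preferential rate, but origin Galius is not Eriistan; base rate stands.
The additional-duty order on V-232 targets Farar, not Galius; it does not apply.
Duty = 230 × ¥7.24 = ¥1,665.20.
Line 2 (H-464, Farar, 3,231 liters, ¥405,102.78):
Base rate for H-464 is ¥4.89/liter.
Additional duty on H-464 from Farar: +15.4% ad valorem. Applied ad valorem rate = 15.4%.
Duty = ¥405,102.78 × 15.4% + 3,231 × ¥4.89 = ¥78,185.42.
Line 3 (G-775, Farar, 2,104 units, ¥33,453.60):
Base rate for G-775 is ¥1.45/unit.
G-775 has an FTA preferential rate, but origin Farar is not Eriistan; base rate stands.
Duty = 2,104 × ¥1.45 = ¥3,050.80.
Total = ¥1,665.20 + ¥78,185.42 + ¥3,050.80 = ¥82,901.42.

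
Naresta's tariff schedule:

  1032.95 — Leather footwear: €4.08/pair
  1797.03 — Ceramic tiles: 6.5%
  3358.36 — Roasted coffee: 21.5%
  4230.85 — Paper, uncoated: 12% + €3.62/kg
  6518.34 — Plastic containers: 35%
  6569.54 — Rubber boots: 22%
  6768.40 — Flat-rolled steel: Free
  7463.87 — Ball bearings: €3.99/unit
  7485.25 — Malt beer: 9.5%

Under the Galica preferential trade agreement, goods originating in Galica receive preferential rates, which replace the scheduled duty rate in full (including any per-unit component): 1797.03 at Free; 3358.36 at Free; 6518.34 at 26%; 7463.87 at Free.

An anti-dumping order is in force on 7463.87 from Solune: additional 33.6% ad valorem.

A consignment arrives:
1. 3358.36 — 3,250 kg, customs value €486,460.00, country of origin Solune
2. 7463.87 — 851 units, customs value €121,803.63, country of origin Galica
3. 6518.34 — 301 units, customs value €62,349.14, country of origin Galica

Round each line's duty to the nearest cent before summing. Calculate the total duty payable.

€120,799.68

Line 1 (3358.36, Solune, 3,250 kg, €486,460.00):
Base rate for 3358.36 is 21.5%.
3358.36 has an FTA preferential rate, but origin Solune is not Galica; base rate stands.
Duty = €486,460.00 × 21.5% = €104,588.90.
Line 2 (7463.87, Galica, 851 units, €121,803.63):
Base rate for 7463.87 is €3.99/unit.
Origin Galica qualifies under the Naresta–Galica agreement and 7463.87 is covered: preferential rate Free applies instead.
The additional-duty order on 7463.87 targets Solune, not Galica; it does not apply.
Duty = €121,803.63 × 0% = €0.00.
Line 3 (6518.34, Galica, 301 units, €62,349.14):
Base rate for 6518.34 is 35%.
Origin Galica qualifies under the Naresta–Galica agreement and 6518.34 is covered: preferential rate 26% applies instead.
Duty = €62,349.14 × 26% = €16,210.78.
Total = €104,588.90 + €0.00 + €16,210.78 = €120,799.68.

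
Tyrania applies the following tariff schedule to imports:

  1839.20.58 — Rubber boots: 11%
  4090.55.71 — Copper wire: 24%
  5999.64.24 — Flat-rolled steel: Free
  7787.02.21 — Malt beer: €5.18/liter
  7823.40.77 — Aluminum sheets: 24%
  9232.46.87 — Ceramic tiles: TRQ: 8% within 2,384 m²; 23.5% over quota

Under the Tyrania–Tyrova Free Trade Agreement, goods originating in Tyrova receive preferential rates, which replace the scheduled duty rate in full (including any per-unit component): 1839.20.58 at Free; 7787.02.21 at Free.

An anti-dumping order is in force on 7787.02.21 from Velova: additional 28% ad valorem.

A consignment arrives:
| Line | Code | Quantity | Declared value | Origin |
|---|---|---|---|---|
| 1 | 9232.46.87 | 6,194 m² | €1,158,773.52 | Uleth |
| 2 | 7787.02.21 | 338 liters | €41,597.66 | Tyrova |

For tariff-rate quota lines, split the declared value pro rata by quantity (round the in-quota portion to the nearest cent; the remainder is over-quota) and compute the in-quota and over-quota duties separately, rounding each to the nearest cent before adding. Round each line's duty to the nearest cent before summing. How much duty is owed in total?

Line 1 (9232.46.87, Uleth, 6,194 m², €1,158,773.52):
Code 9232.46.87 is under a tariff-rate quota (threshold 2,384 m²). In-quota: 2,384 m² at 8%; over-quota: 3,810 m² at 23.5%.
Pro-rata value split: in-quota = €1,158,773.52 × 2,384/6,194 = €445,998.72; over-quota = €1,158,773.52 − €445,998.72 = €712,774.80.
In-quota duty = €445,998.72 × 8% = €35,679.90. Over-quota duty = €712,774.80 × 23.5% = €167,502.08.
Line duty = €35,679.90 + €167,502.08 = €203,181.98.
Line 2 (7787.02.21, Tyrova, 338 liters, €41,597.66):
Base rate for 7787.02.21 is €5.18/liter.
Origin Tyrova qualifies under the Tyrania–Tyrova agreement and 7787.02.21 is covered: preferential rate Free applies instead.
The additional-duty order on 7787.02.21 targets Velova, not Tyrova; it does not apply.
Duty = €41,597.66 × 0% = €0.00.
Total = €203,181.98 + €0.00 = €203,181.98.

€203,181.98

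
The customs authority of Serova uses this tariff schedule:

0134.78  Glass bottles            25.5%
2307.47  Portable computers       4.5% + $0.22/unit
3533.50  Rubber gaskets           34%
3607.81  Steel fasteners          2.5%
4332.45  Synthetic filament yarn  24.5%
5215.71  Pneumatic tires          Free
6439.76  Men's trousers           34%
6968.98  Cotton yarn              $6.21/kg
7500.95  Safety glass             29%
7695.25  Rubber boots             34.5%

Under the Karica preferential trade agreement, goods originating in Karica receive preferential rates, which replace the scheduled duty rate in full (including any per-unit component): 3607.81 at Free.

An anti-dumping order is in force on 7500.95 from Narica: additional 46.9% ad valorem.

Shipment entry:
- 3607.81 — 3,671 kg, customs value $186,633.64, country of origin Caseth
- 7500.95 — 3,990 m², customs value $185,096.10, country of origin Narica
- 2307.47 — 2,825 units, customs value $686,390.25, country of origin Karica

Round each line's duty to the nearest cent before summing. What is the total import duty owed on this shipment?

Line 1 (3607.81, Caseth, 3,671 kg, $186,633.64):
Base rate for 3607.81 is 2.5%.
3607.81 has an FTA preferential rate, but origin Caseth is not Karica; base rate stands.
Duty = $186,633.64 × 2.5% = $4,665.84.
Line 2 (7500.95, Narica, 3,990 m², $185,096.10):
Base rate for 7500.95 is 29%.
Additional duty on 7500.95 from Narica: +46.9%. Applied ad valorem rate: 29% + 46.9% = 75.9%.
Duty = $185,096.10 × 75.9% = $140,487.94.
Line 3 (2307.47, Karica, 2,825 units, $686,390.25):
Base rate for 2307.47 is 4.5% + $0.22/unit.
Origin Karica is the FTA partner but 2307.47 is not on the preference list; base rate stands.
Duty = $686,390.25 × 4.5% + 2,825 × $0.22 = $31,509.06.
Total = $4,665.84 + $140,487.94 + $31,509.06 = $176,662.84.

$176,662.84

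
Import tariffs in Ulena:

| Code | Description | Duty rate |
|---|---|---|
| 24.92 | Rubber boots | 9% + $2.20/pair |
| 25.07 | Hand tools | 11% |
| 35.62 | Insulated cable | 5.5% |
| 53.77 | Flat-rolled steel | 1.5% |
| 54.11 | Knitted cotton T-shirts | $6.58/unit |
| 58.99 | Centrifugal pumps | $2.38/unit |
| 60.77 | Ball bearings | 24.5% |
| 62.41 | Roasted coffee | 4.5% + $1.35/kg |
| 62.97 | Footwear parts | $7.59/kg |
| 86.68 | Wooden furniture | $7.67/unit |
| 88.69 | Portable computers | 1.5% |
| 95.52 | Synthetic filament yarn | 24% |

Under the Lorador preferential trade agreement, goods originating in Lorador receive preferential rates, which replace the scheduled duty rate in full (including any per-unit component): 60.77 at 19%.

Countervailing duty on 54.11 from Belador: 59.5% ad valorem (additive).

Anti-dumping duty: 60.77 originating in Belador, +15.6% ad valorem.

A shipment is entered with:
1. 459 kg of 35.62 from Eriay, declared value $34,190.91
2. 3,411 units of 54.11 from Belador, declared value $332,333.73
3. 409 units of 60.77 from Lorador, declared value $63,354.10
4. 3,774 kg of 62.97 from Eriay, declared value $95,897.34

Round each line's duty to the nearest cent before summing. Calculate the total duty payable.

Line 1 (35.62, Eriay, 459 kg, $34,190.91):
Base rate for 35.62 is 5.5%.
Duty = $34,190.91 × 5.5% = $1,880.50.
Line 2 (54.11, Belador, 3,411 units, $332,333.73):
Base rate for 54.11 is $6.58/unit.
Additional duty on 54.11 from Belador: +59.5% ad valorem. Applied ad valorem rate = 59.5%.
Duty = $332,333.73 × 59.5% + 3,411 × $6.58 = $220,182.95.
Line 3 (60.77, Lorador, 409 units, $63,354.10):
Base rate for 60.77 is 24.5%.
Origin Lorador qualifies under the Ulena–Lorador agreement and 60.77 is covered: preferential rate 19% applies instead.
The additional-duty order on 60.77 targets Belador, not Lorador; it does not apply.
Duty = $63,354.10 × 19% = $12,037.28.
Line 4 (62.97, Eriay, 3,774 kg, $95,897.34):
Base rate for 62.97 is $7.59/kg.
Duty = 3,774 × $7.59 = $28,644.66.
Total = $1,880.50 + $220,182.95 + $12,037.28 + $28,644.66 = $262,745.39.

$262,745.39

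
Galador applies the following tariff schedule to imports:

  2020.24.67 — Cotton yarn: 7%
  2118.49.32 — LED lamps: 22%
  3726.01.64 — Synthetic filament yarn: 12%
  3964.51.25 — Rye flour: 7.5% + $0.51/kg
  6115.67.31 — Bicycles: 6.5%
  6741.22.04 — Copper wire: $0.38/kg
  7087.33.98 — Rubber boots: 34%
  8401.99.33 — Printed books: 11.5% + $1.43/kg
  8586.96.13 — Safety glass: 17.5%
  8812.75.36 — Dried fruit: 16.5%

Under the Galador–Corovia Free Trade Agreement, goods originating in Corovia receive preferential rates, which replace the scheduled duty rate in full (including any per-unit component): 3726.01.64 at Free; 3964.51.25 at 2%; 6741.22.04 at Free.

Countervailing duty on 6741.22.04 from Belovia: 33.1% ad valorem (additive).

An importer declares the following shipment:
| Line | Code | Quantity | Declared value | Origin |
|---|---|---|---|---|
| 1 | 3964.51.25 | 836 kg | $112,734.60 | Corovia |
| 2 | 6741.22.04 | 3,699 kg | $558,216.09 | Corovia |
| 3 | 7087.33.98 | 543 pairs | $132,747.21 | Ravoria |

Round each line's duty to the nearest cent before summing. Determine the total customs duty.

$47,388.74

Line 1 (3964.51.25, Corovia, 836 kg, $112,734.60):
Base rate for 3964.51.25 is 7.5% + $0.51/kg.
Origin Corovia qualifies under the Galador–Corovia agreement and 3964.51.25 is covered: preferential rate 2% applies instead.
Duty = $112,734.60 × 2% = $2,254.69.
Line 2 (6741.22.04, Corovia, 3,699 kg, $558,216.09):
Base rate for 6741.22.04 is $0.38/kg.
Origin Corovia qualifies under the Galador–Corovia agreement and 6741.22.04 is covered: preferential rate Free applies instead.
The additional-duty order on 6741.22.04 targets Belovia, not Corovia; it does not apply.
Duty = $558,216.09 × 0% = $0.00.
Line 3 (7087.33.98, Ravoria, 543 pairs, $132,747.21):
Base rate for 7087.33.98 is 34%.
Duty = $132,747.21 × 34% = $45,134.05.
Total = $2,254.69 + $0.00 + $45,134.05 = $47,388.74.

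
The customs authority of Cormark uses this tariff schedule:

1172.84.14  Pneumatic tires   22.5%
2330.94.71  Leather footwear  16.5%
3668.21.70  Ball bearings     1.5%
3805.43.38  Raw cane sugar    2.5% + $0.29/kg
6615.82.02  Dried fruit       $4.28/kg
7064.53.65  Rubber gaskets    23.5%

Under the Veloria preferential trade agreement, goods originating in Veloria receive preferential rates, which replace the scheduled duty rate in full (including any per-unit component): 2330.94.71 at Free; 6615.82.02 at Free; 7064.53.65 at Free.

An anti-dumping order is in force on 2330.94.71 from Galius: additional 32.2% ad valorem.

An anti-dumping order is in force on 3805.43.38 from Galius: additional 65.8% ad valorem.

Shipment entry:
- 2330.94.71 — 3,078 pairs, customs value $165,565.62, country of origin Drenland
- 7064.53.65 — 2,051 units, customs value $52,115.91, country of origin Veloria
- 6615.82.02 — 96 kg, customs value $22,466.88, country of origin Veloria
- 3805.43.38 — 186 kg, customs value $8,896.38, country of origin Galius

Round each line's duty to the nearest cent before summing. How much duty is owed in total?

$33,448.50

Line 1 (2330.94.71, Drenland, 3,078 pairs, $165,565.62):
Base rate for 2330.94.71 is 16.5%.
2330.94.71 has an FTA preferential rate, but origin Drenland is not Veloria; base rate stands.
The additional-duty order on 2330.94.71 targets Galius, not Drenland; it does not apply.
Duty = $165,565.62 × 16.5% = $27,318.33.
Line 2 (7064.53.65, Veloria, 2,051 units, $52,115.91):
Base rate for 7064.53.65 is 23.5%.
Origin Veloria qualifies under the Cormark–Veloria agreement and 7064.53.65 is covered: preferential rate Free applies instead.
Duty = $52,115.91 × 0% = $0.00.
Line 3 (6615.82.02, Veloria, 96 kg, $22,466.88):
Base rate for 6615.82.02 is $4.28/kg.
Origin Veloria qualifies under the Cormark–Veloria agreement and 6615.82.02 is covered: preferential rate Free applies instead.
Duty = $22,466.88 × 0% = $0.00.
Line 4 (3805.43.38, Galius, 186 kg, $8,896.38):
Base rate for 3805.43.38 is 2.5% + $0.29/kg.
Additional duty on 3805.43.38 from Galius: +65.8%. Applied ad valorem rate: 2.5% + 65.8% = 68.3%.
Duty = $8,896.38 × 68.3% + 186 × $0.29 = $6,130.17.
Total = $27,318.33 + $0.00 + $0.00 + $6,130.17 = $33,448.50.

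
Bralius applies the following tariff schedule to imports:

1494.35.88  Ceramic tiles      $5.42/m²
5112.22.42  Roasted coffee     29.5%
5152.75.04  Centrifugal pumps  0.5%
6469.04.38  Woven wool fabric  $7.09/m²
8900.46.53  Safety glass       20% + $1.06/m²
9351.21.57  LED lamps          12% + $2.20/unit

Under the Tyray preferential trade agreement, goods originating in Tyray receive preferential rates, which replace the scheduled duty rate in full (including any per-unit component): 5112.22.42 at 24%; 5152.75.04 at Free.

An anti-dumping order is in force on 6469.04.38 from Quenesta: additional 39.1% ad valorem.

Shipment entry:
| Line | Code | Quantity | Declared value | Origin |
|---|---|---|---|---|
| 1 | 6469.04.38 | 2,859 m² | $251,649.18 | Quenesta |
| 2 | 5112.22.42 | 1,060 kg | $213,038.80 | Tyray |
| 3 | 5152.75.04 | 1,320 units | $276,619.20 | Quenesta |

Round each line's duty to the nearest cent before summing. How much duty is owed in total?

$171,177.55

Line 1 (6469.04.38, Quenesta, 2,859 m², $251,649.18):
Base rate for 6469.04.38 is $7.09/m².
Additional duty on 6469.04.38 from Quenesta: +39.1% ad valorem. Applied ad valorem rate = 39.1%.
Duty = $251,649.18 × 39.1% + 2,859 × $7.09 = $118,665.14.
Line 2 (5112.22.42, Tyray, 1,060 kg, $213,038.80):
Base rate for 5112.22.42 is 29.5%.
Origin Tyray qualifies under the Bralius–Tyray agreement and 5112.22.42 is covered: preferential rate 24% applies instead.
Duty = $213,038.80 × 24% = $51,129.31.
Line 3 (5152.75.04, Quenesta, 1,320 units, $276,619.20):
Base rate for 5152.75.04 is 0.5%.
5152.75.04 has an FTA preferential rate, but origin Quenesta is not Tyray; base rate stands.
Duty = $276,619.20 × 0.5% = $1,383.10.
Total = $118,665.14 + $51,129.31 + $1,383.10 = $171,177.55.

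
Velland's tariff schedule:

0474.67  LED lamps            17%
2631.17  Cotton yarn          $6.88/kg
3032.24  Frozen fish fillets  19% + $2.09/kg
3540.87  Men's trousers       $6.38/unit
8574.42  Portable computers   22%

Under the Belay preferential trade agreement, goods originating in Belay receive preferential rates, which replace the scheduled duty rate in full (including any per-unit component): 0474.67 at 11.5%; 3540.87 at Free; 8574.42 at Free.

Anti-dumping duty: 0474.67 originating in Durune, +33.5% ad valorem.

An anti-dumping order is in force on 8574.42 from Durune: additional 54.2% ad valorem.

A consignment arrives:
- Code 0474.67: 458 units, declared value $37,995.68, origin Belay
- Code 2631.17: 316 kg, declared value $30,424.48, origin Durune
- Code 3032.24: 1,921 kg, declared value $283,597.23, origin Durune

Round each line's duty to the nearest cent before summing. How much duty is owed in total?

$64,441.94

Line 1 (0474.67, Belay, 458 units, $37,995.68):
Base rate for 0474.67 is 17%.
Origin Belay qualifies under the Velland–Belay agreement and 0474.67 is covered: preferential rate 11.5% applies instead.
The additional-duty order on 0474.67 targets Durune, not Belay; it does not apply.
Duty = $37,995.68 × 11.5% = $4,369.50.
Line 2 (2631.17, Durune, 316 kg, $30,424.48):
Base rate for 2631.17 is $6.88/kg.
Duty = 316 × $6.88 = $2,174.08.
Line 3 (3032.24, Durune, 1,921 kg, $283,597.23):
Base rate for 3032.24 is 19% + $2.09/kg.
Duty = $283,597.23 × 19% + 1,921 × $2.09 = $57,898.36.
Total = $4,369.50 + $2,174.08 + $57,898.36 = $64,441.94.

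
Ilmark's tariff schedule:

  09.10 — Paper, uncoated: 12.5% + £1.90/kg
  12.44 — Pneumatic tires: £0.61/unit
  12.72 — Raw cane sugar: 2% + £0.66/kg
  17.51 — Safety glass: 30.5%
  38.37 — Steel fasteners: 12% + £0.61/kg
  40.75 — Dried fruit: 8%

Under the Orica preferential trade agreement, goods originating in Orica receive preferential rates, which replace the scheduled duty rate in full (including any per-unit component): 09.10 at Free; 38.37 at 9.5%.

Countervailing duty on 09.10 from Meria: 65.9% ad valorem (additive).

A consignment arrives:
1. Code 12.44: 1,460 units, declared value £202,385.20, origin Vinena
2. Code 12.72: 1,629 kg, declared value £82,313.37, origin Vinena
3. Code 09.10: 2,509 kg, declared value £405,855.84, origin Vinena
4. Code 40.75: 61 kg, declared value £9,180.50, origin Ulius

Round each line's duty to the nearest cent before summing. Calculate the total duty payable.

£59,845.53

Line 1 (12.44, Vinena, 1,460 units, £202,385.20):
Base rate for 12.44 is £0.61/unit.
Duty = 1,460 × £0.61 = £890.60.
Line 2 (12.72, Vinena, 1,629 kg, £82,313.37):
Base rate for 12.72 is 2% + £0.66/kg.
Duty = £82,313.37 × 2% + 1,629 × £0.66 = £2,721.41.
Line 3 (09.10, Vinena, 2,509 kg, £405,855.84):
Base rate for 09.10 is 12.5% + £1.90/kg.
09.10 has an FTA preferential rate, but origin Vinena is not Orica; base rate stands.
The additional-duty order on 09.10 targets Meria, not Vinena; it does not apply.
Duty = £405,855.84 × 12.5% + 2,509 × £1.90 = £55,499.08.
Line 4 (40.75, Ulius, 61 kg, £9,180.50):
Base rate for 40.75 is 8%.
Duty = £9,180.50 × 8% = £734.44.
Total = £890.60 + £2,721.41 + £55,499.08 + £734.44 = £59,845.53.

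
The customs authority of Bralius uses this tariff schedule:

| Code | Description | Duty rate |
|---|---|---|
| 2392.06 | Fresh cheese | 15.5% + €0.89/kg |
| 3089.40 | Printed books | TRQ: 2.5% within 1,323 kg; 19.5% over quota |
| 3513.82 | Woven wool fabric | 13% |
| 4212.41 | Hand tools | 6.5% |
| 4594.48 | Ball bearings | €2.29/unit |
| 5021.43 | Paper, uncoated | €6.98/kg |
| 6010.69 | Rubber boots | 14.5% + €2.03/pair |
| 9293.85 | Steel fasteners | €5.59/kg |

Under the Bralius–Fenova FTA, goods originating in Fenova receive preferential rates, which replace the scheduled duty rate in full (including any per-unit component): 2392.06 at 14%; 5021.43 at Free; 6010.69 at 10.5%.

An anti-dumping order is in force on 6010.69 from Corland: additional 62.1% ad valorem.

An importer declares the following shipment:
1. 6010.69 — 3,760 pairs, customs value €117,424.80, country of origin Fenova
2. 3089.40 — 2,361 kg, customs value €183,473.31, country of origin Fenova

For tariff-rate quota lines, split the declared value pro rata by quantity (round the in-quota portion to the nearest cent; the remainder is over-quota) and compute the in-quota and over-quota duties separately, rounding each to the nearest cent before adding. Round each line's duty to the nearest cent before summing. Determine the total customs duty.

€30,629.14

Line 1 (6010.69, Fenova, 3,760 pairs, €117,424.80):
Base rate for 6010.69 is 14.5% + €2.03/pair.
Origin Fenova qualifies under the Bralius–Fenova agreement and 6010.69 is covered: preferential rate 10.5% applies instead.
The additional-duty order on 6010.69 targets Corland, not Fenova; it does not apply.
Duty = €117,424.80 × 10.5% = €12,329.60.
Line 2 (3089.40, Fenova, 2,361 kg, €183,473.31):
Code 3089.40 is under a tariff-rate quota (threshold 1,323 kg). In-quota: 1,323 kg at 2.5%; over-quota: 1,038 kg at 19.5%.
Pro-rata value split: in-quota = €183,473.31 × 1,323/2,361 = €102,810.33; over-quota = €183,473.31 − €102,810.33 = €80,662.98.
In-quota duty = €102,810.33 × 2.5% = €2,570.26. Over-quota duty = €80,662.98 × 19.5% = €15,729.28.
Line duty = €2,570.26 + €15,729.28 = €18,299.54.
Total = €12,329.60 + €18,299.54 = €30,629.14.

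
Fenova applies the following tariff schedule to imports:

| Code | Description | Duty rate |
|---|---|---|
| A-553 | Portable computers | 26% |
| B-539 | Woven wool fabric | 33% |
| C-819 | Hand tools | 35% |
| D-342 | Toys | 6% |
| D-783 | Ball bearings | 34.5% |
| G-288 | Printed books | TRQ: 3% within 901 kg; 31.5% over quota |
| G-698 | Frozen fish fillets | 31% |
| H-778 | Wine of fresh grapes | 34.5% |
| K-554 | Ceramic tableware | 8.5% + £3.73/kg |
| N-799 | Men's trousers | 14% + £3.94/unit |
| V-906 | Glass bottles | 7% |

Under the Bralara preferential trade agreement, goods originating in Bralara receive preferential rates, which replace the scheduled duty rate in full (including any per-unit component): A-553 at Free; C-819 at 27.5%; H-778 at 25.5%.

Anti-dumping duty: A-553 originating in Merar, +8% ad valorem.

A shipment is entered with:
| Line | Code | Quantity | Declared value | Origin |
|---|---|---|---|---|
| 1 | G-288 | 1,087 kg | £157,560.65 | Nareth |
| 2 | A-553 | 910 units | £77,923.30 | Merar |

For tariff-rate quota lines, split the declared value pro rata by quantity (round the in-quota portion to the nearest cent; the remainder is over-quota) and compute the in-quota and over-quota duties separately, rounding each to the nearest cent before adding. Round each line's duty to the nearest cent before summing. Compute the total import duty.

£38,904.54

Line 1 (G-288, Nareth, 1,087 kg, £157,560.65):
Code G-288 is under a tariff-rate quota (threshold 901 kg). In-quota: 901 kg at 3%; over-quota: 186 kg at 31.5%.
Pro-rata value split: in-quota = £157,560.65 × 901/1,087 = £130,599.95; over-quota = £157,560.65 − £130,599.95 = £26,960.70.
In-quota duty = £130,599.95 × 3% = £3,918.00. Over-quota duty = £26,960.70 × 31.5% = £8,492.62.
Line duty = £3,918.00 + £8,492.62 = £12,410.62.
Line 2 (A-553, Merar, 910 units, £77,923.30):
Base rate for A-553 is 26%.
A-553 has an FTA preferential rate, but origin Merar is not Bralara; base rate stands.
Additional duty on A-553 from Merar: +8%. Applied ad valorem rate: 26% + 8% = 34%.
Duty = £77,923.30 × 34% = £26,493.92.
Total = £12,410.62 + £26,493.92 = £38,904.54.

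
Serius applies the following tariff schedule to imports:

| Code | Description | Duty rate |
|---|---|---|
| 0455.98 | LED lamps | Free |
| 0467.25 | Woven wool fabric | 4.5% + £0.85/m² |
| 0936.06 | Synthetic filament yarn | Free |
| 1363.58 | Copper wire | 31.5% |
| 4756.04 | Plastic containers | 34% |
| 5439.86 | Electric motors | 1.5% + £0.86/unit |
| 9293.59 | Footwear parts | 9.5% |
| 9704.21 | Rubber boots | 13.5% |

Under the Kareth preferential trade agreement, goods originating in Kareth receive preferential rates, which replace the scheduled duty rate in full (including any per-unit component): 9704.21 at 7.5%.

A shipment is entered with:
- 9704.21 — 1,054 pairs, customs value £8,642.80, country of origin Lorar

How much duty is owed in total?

£1,166.78

Line 1 (9704.21, Lorar, 1,054 pairs, £8,642.80):
Base rate for 9704.21 is 13.5%.
9704.21 has an FTA preferential rate, but origin Lorar is not Kareth; base rate stands.
Duty = £8,642.80 × 13.5% = £1,166.78.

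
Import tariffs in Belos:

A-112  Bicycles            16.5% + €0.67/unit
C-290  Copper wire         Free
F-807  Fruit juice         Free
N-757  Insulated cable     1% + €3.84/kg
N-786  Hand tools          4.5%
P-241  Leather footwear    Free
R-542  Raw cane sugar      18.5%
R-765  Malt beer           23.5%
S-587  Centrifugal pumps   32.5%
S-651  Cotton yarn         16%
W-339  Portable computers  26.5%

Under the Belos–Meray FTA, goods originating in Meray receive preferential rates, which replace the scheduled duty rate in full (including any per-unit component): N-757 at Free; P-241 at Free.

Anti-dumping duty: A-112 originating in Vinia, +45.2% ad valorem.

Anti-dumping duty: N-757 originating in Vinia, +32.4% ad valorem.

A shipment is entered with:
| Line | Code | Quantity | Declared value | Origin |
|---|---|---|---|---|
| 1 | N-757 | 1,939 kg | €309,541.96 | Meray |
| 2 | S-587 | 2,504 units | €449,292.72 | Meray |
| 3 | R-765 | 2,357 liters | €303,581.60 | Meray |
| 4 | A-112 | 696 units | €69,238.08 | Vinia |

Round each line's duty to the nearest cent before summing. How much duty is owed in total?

€260,548.03

Line 1 (N-757, Meray, 1,939 kg, €309,541.96):
Base rate for N-757 is 1% + €3.84/kg.
Origin Meray qualifies under the Belos–Meray agreement and N-757 is covered: preferential rate Free applies instead.
The additional-duty order on N-757 targets Vinia, not Meray; it does not apply.
Duty = €309,541.96 × 0% = €0.00.
Line 2 (S-587, Meray, 2,504 units, €449,292.72):
Base rate for S-587 is 32.5%.
Origin Meray is the FTA partner but S-587 is not on the preference list; base rate stands.
Duty = €449,292.72 × 32.5% = €146,020.13.
Line 3 (R-765, Meray, 2,357 liters, €303,581.60):
Base rate for R-765 is 23.5%.
Origin Meray is the FTA partner but R-765 is not on the preference list; base rate stands.
Duty = €303,581.60 × 23.5% = €71,341.68.
Line 4 (A-112, Vinia, 696 units, €69,238.08):
Base rate for A-112 is 16.5% + €0.67/unit.
Additional duty on A-112 from Vinia: +45.2%. Applied ad valorem rate: 16.5% + 45.2% = 61.7%.
Duty = €69,238.08 × 61.7% + 696 × €0.67 = €43,186.22.
Total = €0.00 + €146,020.13 + €71,341.68 + €43,186.22 = €260,548.03.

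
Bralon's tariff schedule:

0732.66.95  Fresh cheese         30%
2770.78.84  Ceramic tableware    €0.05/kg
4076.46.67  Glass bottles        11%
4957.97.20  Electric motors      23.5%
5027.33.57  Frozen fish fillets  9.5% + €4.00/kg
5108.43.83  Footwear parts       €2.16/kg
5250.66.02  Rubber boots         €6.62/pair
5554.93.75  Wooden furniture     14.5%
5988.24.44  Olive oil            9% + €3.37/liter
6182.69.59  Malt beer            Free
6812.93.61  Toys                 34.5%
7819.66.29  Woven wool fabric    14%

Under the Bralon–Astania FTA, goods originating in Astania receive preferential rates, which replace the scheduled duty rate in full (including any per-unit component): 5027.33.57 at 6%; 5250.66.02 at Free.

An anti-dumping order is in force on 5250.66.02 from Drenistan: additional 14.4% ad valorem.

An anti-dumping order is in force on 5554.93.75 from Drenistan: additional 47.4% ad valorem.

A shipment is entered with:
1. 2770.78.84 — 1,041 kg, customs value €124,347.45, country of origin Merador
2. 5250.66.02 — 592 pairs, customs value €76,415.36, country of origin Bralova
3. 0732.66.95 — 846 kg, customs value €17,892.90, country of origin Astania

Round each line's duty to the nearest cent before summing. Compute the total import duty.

€9,338.96

Line 1 (2770.78.84, Merador, 1,041 kg, €124,347.45):
Base rate for 2770.78.84 is €0.05/kg.
Duty = 1,041 × €0.05 = €52.05.
Line 2 (5250.66.02, Bralova, 592 pairs, €76,415.36):
Base rate for 5250.66.02 is €6.62/pair.
5250.66.02 has an FTA preferential rate, but origin Bralova is not Astania; base rate stands.
The additional-duty order on 5250.66.02 targets Drenistan, not Bralova; it does not apply.
Duty = 592 × €6.62 = €3,919.04.
Line 3 (0732.66.95, Astania, 846 kg, €17,892.90):
Base rate for 0732.66.95 is 30%.
Origin Astania is the FTA partner but 0732.66.95 is not on the preference list; base rate stands.
Duty = €17,892.90 × 30% = €5,367.87.
Total = €52.05 + €3,919.04 + €5,367.87 = €9,338.96.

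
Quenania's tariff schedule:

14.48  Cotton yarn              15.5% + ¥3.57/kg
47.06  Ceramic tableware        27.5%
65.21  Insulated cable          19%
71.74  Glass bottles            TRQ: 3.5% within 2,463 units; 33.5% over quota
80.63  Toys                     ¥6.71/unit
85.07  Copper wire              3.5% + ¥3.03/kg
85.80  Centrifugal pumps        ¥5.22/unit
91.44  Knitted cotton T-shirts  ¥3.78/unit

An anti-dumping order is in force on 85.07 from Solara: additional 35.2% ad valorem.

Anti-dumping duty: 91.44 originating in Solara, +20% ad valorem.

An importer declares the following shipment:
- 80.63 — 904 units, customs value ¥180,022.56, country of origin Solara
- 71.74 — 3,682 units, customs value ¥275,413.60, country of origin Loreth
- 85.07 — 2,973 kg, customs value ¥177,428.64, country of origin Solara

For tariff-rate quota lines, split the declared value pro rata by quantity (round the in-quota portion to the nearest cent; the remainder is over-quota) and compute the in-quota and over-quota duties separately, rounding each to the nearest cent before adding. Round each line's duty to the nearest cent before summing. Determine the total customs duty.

¥120,732.74

Line 1 (80.63, Solara, 904 units, ¥180,022.56):
Base rate for 80.63 is ¥6.71/unit.
Duty = 904 × ¥6.71 = ¥6,065.84.
Line 2 (71.74, Loreth, 3,682 units, ¥275,413.60):
Code 71.74 is under a tariff-rate quota (threshold 2,463 units). In-quota: 2,463 units at 3.5%; over-quota: 1,219 units at 33.5%.
Pro-rata value split: in-quota = ¥275,413.60 × 2,463/3,682 = ¥184,232.40; over-quota = ¥275,413.60 − ¥184,232.40 = ¥91,181.20.
In-quota duty = ¥184,232.40 × 3.5% = ¥6,448.13. Over-quota duty = ¥91,181.20 × 33.5% = ¥30,545.70.
Line duty = ¥6,448.13 + ¥30,545.70 = ¥36,993.83.
Line 3 (85.07, Solara, 2,973 kg, ¥177,428.64):
Base rate for 85.07 is 3.5% + ¥3.03/kg.
Additional duty on 85.07 from Solara: +35.2%. Applied ad valorem rate: 3.5% + 35.2% = 38.7%.
Duty = ¥177,428.64 × 38.7% + 2,973 × ¥3.03 = ¥77,673.07.
Total = ¥6,065.84 + ¥36,993.83 + ¥77,673.07 = ¥120,732.74.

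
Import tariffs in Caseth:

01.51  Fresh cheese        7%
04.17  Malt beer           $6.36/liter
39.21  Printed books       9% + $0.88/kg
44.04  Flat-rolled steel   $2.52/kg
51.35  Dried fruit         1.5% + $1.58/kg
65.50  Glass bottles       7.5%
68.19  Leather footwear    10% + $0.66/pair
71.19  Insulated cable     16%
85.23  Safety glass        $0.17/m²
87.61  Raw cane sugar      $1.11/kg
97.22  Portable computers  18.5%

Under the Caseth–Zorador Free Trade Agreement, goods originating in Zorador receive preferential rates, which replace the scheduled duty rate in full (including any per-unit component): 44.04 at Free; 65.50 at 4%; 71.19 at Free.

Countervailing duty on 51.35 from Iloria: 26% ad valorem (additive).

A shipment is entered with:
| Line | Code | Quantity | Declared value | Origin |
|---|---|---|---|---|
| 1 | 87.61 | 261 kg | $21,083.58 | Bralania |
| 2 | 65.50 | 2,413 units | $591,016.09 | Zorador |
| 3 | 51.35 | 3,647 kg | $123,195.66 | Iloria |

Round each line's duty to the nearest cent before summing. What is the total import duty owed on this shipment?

$63,571.42

Line 1 (87.61, Bralania, 261 kg, $21,083.58):
Base rate for 87.61 is $1.11/kg.
Duty = 261 × $1.11 = $289.71.
Line 2 (65.50, Zorador, 2,413 units, $591,016.09):
Base rate for 65.50 is 7.5%.
Origin Zorador qualifies under the Caseth–Zorador agreement and 65.50 is covered: preferential rate 4% applies instead.
Duty = $591,016.09 × 4% = $23,640.64.
Line 3 (51.35, Iloria, 3,647 kg, $123,195.66):
Base rate for 51.35 is 1.5% + $1.58/kg.
Additional duty on 51.35 from Iloria: +26%. Applied ad valorem rate: 1.5% + 26% = 27.5%.
Duty = $123,195.66 × 27.5% + 3,647 × $1.58 = $39,641.07.
Total = $289.71 + $23,640.64 + $39,641.07 = $63,571.42.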